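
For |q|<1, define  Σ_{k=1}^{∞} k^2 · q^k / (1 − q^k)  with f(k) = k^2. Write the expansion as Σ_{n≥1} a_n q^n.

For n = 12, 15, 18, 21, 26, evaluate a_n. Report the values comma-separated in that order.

210, 260, 455, 500, 850

q^12  k|12↦f(k): 12:144 6:36 4:16 3:9 2:4 1:1  a_12=210
n=15: 15·1 5·3 3·5 1·15  f→[225+25+9+1]=260
[q^18] f(1)=1,f(2)=4,f(3)=9,f(6)=36,f(9)=81,f(18)=324 ⇒ 455
q^21  k|21↦f(k): 21:441 7:49 3:9 1:1  a_21=500
n=26: 1·26 2·13 13·2 26·1  f→[1+4+169+676]=850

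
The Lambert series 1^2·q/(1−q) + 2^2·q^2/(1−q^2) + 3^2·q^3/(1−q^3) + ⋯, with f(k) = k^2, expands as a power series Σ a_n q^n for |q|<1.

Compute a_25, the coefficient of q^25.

q^25  k|25↦f(k): 1:1 5:25 25:625  a_25=651

a_25 = 651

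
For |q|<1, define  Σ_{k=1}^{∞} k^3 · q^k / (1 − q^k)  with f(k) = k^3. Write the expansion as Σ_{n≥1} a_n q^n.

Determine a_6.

a_6 = 252

d|6:{6,3,2,1}  Σf=216+27+8+1=252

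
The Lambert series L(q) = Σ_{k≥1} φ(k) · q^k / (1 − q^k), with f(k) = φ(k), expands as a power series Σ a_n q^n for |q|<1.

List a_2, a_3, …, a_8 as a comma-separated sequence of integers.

[q^2] φ(1)=1,φ(2)=1 ⇒ 2
n=3: 1·3 3·1  φ→[1+2]=3
n=4: 1·4 2·2 4·1  φ→[1+1+2]=4
[q^5] φ(1)=1,φ(5)=4 ⇒ 5
n=6: 1·6 2·3 3·2 6·1  φ→[1+1+2+2]=6
d|7:{7,1}  Σφ=6+1=7
[q^8] φ(1)=1,φ(2)=1,φ(4)=2,φ(8)=4 ⇒ 8

2, 3, 4, 5, 6, 7, 8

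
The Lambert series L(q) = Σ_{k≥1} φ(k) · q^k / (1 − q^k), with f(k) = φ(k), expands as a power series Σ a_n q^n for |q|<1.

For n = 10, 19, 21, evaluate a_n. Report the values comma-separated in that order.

q^10  k|10↦φ(k): 1:1 2:1 5:4 10:4  a_10=10
d|19:{19,1}  Σφ=18+1=19
[q^21] φ(21)=12,φ(7)=6,φ(3)=2,φ(1)=1 ⇒ 21

10, 19, 21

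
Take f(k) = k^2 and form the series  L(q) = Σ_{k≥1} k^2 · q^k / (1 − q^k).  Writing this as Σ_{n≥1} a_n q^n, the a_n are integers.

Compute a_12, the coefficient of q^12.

[q^12] f(1)=1,f(2)=4,f(3)=9,f(4)=16,f(6)=36,f(12)=144 ⇒ 210

a_12 = 210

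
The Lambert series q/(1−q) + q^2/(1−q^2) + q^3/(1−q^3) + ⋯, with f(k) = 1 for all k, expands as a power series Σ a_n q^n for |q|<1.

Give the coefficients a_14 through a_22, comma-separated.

d|14:{1,2,7,14}  Σf=1+1+1+1=4
n=15: 1·15 3·5 5·3 15·1  f→[1+1+1+1]=4
q^16  k|16↦f(k): 16:1 8:1 4:1 2:1 1:1  a_16=5
d|17:{17,1}  Σf=1+1=2
n=18: 18·1 9·2 6·3 3·6 2·9 1·18  f→[1+1+1+1+1+1]=6
q^19  k|19↦f(k): 19:1 1:1  a_19=2
[q^20] f(1)=1,f(2)=1,f(4)=1,f(5)=1,f(10)=1,f(20)=1 ⇒ 6
q^21  k|21↦f(k): 21:1 7:1 3:1 1:1  a_21=4
d|22:{22,11,2,1}  Σf=1+1+1+1=4

4, 4, 5, 2, 6, 2, 6, 4, 4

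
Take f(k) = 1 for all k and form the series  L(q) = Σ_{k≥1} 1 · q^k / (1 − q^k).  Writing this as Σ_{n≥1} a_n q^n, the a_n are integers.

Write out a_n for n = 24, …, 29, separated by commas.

n=24: 24·1 12·2 8·3 6·4 4·6 3·8 2·12 1·24  f→[1+1+1+1+1+1+1+1]=8
n=25: 1·25 5·5 25·1  f→[1+1+1]=3
q^26  k|26↦f(k): 1:1 2:1 13:1 26:1  a_26=4
q^27  k|27↦f(k): 1:1 3:1 9:1 27:1  a_27=4
d|28:{1,2,4,7,14,28}  Σf=1+1+1+1+1+1=6
[q^29] f(29)=1,f(1)=1 ⇒ 2

8, 3, 4, 4, 6, 2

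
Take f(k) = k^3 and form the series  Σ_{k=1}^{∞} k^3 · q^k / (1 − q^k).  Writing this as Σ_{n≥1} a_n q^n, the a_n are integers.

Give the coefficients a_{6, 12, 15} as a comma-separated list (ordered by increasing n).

[q^6] f(1)=1,f(2)=8,f(3)=27,f(6)=216 ⇒ 252
n=12: 1·12 2·6 3·4 4·3 6·2 12·1  f→[1+8+27+64+216+1728]=2044
[q^15] f(15)=3375,f(5)=125,f(3)=27,f(1)=1 ⇒ 3528

252, 2044, 3528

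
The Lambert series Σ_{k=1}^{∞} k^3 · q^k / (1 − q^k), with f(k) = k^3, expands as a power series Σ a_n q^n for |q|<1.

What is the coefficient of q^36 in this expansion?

a_36 = 55261

d|36:{36,18,12,9,6,4,3,2,1}  Σf=46656+5832+1728+729+216+64+27+8+1=55261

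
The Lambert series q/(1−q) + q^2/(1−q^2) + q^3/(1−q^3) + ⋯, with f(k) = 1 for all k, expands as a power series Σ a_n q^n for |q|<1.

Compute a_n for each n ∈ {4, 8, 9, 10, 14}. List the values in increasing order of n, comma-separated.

n=4: 1·4 2·2 4·1  f→[1+1+1]=3
d|8:{1,2,4,8}  Σf=1+1+1+1=4
n=9: 9·1 3·3 1·9  f→[1+1+1]=3
[q^10] f(10)=1,f(5)=1,f(2)=1,f(1)=1 ⇒ 4
q^14  k|14↦f(k): 1:1 2:1 7:1 14:1  a_14=4

3, 4, 3, 4, 4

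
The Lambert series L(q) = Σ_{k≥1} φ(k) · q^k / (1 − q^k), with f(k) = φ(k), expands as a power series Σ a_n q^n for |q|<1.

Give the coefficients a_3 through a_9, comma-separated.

q^3  k|3↦φ(k): 3:2 1:1  a_3=3
n=4: 4·1 2·2 1·4  φ→[2+1+1]=4
q^5  k|5↦φ(k): 1:1 5:4  a_5=5
[q^6] φ(6)=2,φ(3)=2,φ(2)=1,φ(1)=1 ⇒ 6
[q^7] φ(1)=1,φ(7)=6 ⇒ 7
q^8  k|8↦φ(k): 8:4 4:2 2:1 1:1  a_8=8
q^9  k|9↦φ(k): 9:6 3:2 1:1  a_9=9

3, 4, 5, 6, 7, 8, 9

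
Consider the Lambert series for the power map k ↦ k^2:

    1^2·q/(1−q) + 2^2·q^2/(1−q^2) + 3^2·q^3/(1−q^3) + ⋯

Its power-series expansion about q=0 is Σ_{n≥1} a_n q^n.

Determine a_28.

a_28 = 1050

n=28: 28·1 14·2 7·4 4·7 2·14 1·28  f→[784+196+49+16+4+1]=1050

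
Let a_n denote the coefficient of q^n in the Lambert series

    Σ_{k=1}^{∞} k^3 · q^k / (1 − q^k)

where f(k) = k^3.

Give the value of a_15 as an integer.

n=15: 1·15 3·5 5·3 15·1  f→[1+27+125+3375]=3528

a_15 = 3528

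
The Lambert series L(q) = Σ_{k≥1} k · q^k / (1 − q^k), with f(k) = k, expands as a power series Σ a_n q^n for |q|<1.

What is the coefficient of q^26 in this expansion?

q^26  k|26↦f(k): 1:1 2:2 13:13 26:26  a_26=42

a_26 = 42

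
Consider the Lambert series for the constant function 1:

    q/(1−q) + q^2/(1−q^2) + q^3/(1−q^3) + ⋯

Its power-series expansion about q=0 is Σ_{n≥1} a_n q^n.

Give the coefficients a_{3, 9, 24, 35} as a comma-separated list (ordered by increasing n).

2, 3, 8, 4

[q^3] f(3)=1,f(1)=1 ⇒ 2
n=9: 9·1 3·3 1·9  f→[1+1+1]=3
q^24  k|24↦f(k): 24:1 12:1 8:1 6:1 4:1 3:1 2:1 1:1  a_24=8
q^35  k|35↦f(k): 1:1 5:1 7:1 35:1  a_35=4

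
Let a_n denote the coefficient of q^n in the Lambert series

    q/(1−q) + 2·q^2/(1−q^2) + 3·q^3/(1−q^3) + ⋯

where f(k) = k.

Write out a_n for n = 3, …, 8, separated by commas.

4, 7, 6, 12, 8, 15

q^3  k|3↦f(k): 1:1 3:3  a_3=4
q^4  k|4↦f(k): 1:1 2:2 4:4  a_4=7
n=5: 5·1 1·5  f→[5+1]=6
d|6:{1,2,3,6}  Σf=1+2+3+6=12
d|7:{7,1}  Σf=7+1=8
q^8  k|8↦f(k): 1:1 2:2 4:4 8:8  a_8=15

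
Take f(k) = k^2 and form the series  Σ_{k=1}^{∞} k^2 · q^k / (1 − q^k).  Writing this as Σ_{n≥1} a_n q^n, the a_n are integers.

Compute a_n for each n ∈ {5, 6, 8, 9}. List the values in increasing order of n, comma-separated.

q^5  k|5↦f(k): 1:1 5:25  a_5=26
q^6  k|6↦f(k): 1:1 2:4 3:9 6:36  a_6=50
d|8:{1,2,4,8}  Σf=1+4+16+64=85
q^9  k|9↦f(k): 9:81 3:9 1:1  a_9=91

26, 50, 85, 91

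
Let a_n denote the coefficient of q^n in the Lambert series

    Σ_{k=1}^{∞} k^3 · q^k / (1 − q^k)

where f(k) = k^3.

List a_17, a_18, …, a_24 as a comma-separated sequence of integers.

4914, 6813, 6860, 9198, 9632, 11988, 12168, 16380

n=17: 1·17 17·1  f→[1+4913]=4914
q^18  k|18↦f(k): 1:1 2:8 3:27 6:216 9:729 18:5832  a_18=6813
n=19: 19·1 1·19  f→[6859+1]=6860
n=20: 1·20 2·10 4·5 5·4 10·2 20·1  f→[1+8+64+125+1000+8000]=9198
[q^21] f(1)=1,f(3)=27,f(7)=343,f(21)=9261 ⇒ 9632
q^22  k|22↦f(k): 22:10648 11:1331 2:8 1:1  a_22=11988
n=23: 23·1 1·23  f→[12167+1]=12168
n=24: 24·1 12·2 8·3 6·4 4·6 3·8 2·12 1·24  f→[13824+1728+512+216+64+27+8+1]=16380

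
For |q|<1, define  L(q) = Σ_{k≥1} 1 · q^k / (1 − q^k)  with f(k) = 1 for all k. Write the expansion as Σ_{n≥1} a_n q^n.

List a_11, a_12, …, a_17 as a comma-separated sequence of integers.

2, 6, 2, 4, 4, 5, 2

[q^11] f(1)=1,f(11)=1 ⇒ 2
[q^12] f(1)=1,f(2)=1,f(3)=1,f(4)=1,f(6)=1,f(12)=1 ⇒ 6
[q^13] f(13)=1,f(1)=1 ⇒ 2
d|14:{14,7,2,1}  Σf=1+1+1+1=4
q^15  k|15↦f(k): 1:1 3:1 5:1 15:1  a_15=4
d|16:{16,8,4,2,1}  Σf=1+1+1+1+1=5
q^17  k|17↦f(k): 17:1 1:1  a_17=2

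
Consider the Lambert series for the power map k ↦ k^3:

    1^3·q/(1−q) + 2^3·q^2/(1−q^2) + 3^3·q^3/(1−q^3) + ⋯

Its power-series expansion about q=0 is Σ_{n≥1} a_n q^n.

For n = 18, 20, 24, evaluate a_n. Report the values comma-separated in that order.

6813, 9198, 16380

n=18: 1·18 2·9 3·6 6·3 9·2 18·1  f→[1+8+27+216+729+5832]=6813
q^20  k|20↦f(k): 20:8000 10:1000 5:125 4:64 2:8 1:1  a_20=9198
n=24: 24·1 12·2 8·3 6·4 4·6 3·8 2·12 1·24  f→[13824+1728+512+216+64+27+8+1]=16380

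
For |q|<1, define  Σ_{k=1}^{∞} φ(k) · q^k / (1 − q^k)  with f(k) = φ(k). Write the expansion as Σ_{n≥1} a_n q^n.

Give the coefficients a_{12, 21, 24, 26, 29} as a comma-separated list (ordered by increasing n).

d|12:{12,6,4,3,2,1}  Σφ=4+2+2+2+1+1=12
d|21:{1,3,7,21}  Σφ=1+2+6+12=21
n=24: 1·24 2·12 3·8 4·6 6·4 8·3 12·2 24·1  φ→[1+1+2+2+2+4+4+8]=24
n=26: 26·1 13·2 2·13 1·26  φ→[12+12+1+1]=26
d|29:{29,1}  Σφ=28+1=29

12, 21, 24, 26, 29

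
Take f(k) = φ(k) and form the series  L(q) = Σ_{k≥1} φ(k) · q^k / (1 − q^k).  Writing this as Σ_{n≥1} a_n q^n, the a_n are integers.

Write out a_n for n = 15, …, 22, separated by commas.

d|15:{1,3,5,15}  Σφ=1+2+4+8=15
[q^16] φ(16)=8,φ(8)=4,φ(4)=2,φ(2)=1,φ(1)=1 ⇒ 16
n=17: 17·1 1·17  φ→[16+1]=17
n=18: 18·1 9·2 6·3 3·6 2·9 1·18  φ→[6+6+2+2+1+1]=18
d|19:{19,1}  Σφ=18+1=19
[q^20] φ(1)=1,φ(2)=1,φ(4)=2,φ(5)=4,φ(10)=4,φ(20)=8 ⇒ 20
[q^21] φ(21)=12,φ(7)=6,φ(3)=2,φ(1)=1 ⇒ 21
d|22:{1,2,11,22}  Σφ=1+1+10+10=22

15, 16, 17, 18, 19, 20, 21, 22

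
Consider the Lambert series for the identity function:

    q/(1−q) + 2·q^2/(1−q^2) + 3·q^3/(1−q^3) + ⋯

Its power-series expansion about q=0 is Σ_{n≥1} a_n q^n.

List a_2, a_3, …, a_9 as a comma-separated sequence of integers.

[q^2] f(1)=1,f(2)=2 ⇒ 3
n=3: 3·1 1·3  f→[3+1]=4
q^4  k|4↦f(k): 4:4 2:2 1:1  a_4=7
[q^5] f(1)=1,f(5)=5 ⇒ 6
q^6  k|6↦f(k): 1:1 2:2 3:3 6:6  a_6=12
d|7:{7,1}  Σf=7+1=8
d|8:{1,2,4,8}  Σf=1+2+4+8=15
n=9: 1·9 3·3 9·1  f→[1+3+9]=13

3, 4, 7, 6, 12, 8, 15, 13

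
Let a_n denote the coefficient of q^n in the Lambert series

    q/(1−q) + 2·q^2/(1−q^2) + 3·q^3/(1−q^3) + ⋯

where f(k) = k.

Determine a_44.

d|44:{44,22,11,4,2,1}  Σf=44+22+11+4+2+1=84

a_44 = 84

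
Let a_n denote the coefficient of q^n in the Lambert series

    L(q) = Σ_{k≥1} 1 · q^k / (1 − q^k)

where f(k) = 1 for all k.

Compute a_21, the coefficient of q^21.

a_21 = 4

n=21: 21·1 7·3 3·7 1·21  f→[1+1+1+1]=4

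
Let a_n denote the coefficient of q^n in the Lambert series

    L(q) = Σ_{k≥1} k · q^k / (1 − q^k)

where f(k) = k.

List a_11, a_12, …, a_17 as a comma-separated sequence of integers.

12, 28, 14, 24, 24, 31, 18

q^11  k|11↦f(k): 11:11 1:1  a_11=12
d|12:{12,6,4,3,2,1}  Σf=12+6+4+3+2+1=28
n=13: 1·13 13·1  f→[1+13]=14
[q^14] f(14)=14,f(7)=7,f(2)=2,f(1)=1 ⇒ 24
d|15:{15,5,3,1}  Σf=15+5+3+1=24
q^16  k|16↦f(k): 16:16 8:8 4:4 2:2 1:1  a_16=31
d|17:{1,17}  Σf=1+17=18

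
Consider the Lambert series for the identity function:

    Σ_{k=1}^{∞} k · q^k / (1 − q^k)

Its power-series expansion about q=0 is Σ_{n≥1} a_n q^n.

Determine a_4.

[q^4] f(4)=4,f(2)=2,f(1)=1 ⇒ 7

a_4 = 7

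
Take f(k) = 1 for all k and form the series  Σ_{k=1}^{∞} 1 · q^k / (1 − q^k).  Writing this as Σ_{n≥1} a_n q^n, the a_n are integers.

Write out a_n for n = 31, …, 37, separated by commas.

d|31:{31,1}  Σf=1+1=2
d|32:{1,2,4,8,16,32}  Σf=1+1+1+1+1+1=6
n=33: 33·1 11·3 3·11 1·33  f→[1+1+1+1]=4
n=34: 34·1 17·2 2·17 1·34  f→[1+1+1+1]=4
q^35  k|35↦f(k): 1:1 5:1 7:1 35:1  a_35=4
q^36  k|36↦f(k): 36:1 18:1 12:1 9:1 6:1 4:1 3:1 2:1 1:1  a_36=9
[q^37] f(1)=1,f(37)=1 ⇒ 2

2, 6, 4, 4, 4, 9, 2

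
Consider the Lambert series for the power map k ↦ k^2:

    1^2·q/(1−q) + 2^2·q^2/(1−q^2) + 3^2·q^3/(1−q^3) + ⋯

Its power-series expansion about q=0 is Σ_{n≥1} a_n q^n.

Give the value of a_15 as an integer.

a_15 = 260

[q^15] f(15)=225,f(5)=25,f(3)=9,f(1)=1 ⇒ 260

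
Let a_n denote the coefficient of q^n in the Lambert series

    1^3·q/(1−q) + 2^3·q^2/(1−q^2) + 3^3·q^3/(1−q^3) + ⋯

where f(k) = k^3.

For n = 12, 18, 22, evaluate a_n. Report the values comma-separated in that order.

[q^12] f(12)=1728,f(6)=216,f(4)=64,f(3)=27,f(2)=8,f(1)=1 ⇒ 2044
n=18: 18·1 9·2 6·3 3·6 2·9 1·18  f→[5832+729+216+27+8+1]=6813
d|22:{22,11,2,1}  Σf=10648+1331+8+1=11988

2044, 6813, 11988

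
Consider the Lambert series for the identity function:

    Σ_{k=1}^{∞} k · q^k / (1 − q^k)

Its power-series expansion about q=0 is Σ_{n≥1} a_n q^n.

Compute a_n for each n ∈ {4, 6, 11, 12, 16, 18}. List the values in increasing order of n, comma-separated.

d|4:{1,2,4}  Σf=1+2+4=7
q^6  k|6↦f(k): 6:6 3:3 2:2 1:1  a_6=12
d|11:{1,11}  Σf=1+11=12
[q^12] f(1)=1,f(2)=2,f(3)=3,f(4)=4,f(6)=6,f(12)=12 ⇒ 28
[q^16] f(1)=1,f(2)=2,f(4)=4,f(8)=8,f(16)=16 ⇒ 31
d|18:{1,2,3,6,9,18}  Σf=1+2+3+6+9+18=39

7, 12, 12, 28, 31, 39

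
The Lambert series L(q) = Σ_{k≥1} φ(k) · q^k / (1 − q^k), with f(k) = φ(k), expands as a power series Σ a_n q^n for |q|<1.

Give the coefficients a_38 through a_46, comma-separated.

[q^38] φ(1)=1,φ(2)=1,φ(19)=18,φ(38)=18 ⇒ 38
n=39: 39·1 13·3 3·13 1·39  φ→[24+12+2+1]=39
q^40  k|40↦φ(k): 40:16 20:8 10:4 8:4 5:4 4:2 2:1 1:1  a_40=40
d|41:{41,1}  Σφ=40+1=41
d|42:{1,2,3,6,7,14,21,42}  Σφ=1+1+2+2+6+6+12+12=42
[q^43] φ(43)=42,φ(1)=1 ⇒ 43
q^44  k|44↦φ(k): 1:1 2:1 4:2 11:10 22:10 44:20  a_44=44
[q^45] φ(1)=1,φ(3)=2,φ(5)=4,φ(9)=6,φ(15)=8,φ(45)=24 ⇒ 45
q^46  k|46↦φ(k): 1:1 2:1 23:22 46:22  a_46=46

38, 39, 40, 41, 42, 43, 44, 45, 46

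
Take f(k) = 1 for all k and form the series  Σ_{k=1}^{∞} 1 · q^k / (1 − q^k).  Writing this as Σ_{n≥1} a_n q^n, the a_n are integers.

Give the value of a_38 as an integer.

d|38:{1,2,19,38}  Σf=1+1+1+1=4

a_38 = 4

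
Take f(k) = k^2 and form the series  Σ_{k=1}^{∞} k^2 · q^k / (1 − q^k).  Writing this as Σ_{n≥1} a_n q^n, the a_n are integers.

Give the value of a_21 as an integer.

a_21 = 500

d|21:{1,3,7,21}  Σf=1+9+49+441=500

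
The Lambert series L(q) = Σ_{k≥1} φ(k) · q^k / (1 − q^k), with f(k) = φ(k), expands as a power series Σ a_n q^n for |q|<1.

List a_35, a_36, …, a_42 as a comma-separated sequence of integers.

[q^35] φ(35)=24,φ(7)=6,φ(5)=4,φ(1)=1 ⇒ 35
n=36: 36·1 18·2 12·3 9·4 6·6 4·9 3·12 2·18 1·36  φ→[12+6+4+6+2+2+2+1+1]=36
n=37: 1·37 37·1  φ→[1+36]=37
[q^38] φ(38)=18,φ(19)=18,φ(2)=1,φ(1)=1 ⇒ 38
[q^39] φ(1)=1,φ(3)=2,φ(13)=12,φ(39)=24 ⇒ 39
q^40  k|40↦φ(k): 40:16 20:8 10:4 8:4 5:4 4:2 2:1 1:1  a_40=40
d|41:{1,41}  Σφ=1+40=41
d|42:{1,2,3,6,7,14,21,42}  Σφ=1+1+2+2+6+6+12+12=42

35, 36, 37, 38, 39, 40, 41, 42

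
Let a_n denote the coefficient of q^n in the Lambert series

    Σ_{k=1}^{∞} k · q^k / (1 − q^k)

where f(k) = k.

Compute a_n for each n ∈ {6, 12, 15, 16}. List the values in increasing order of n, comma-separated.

n=6: 6·1 3·2 2·3 1·6  f→[6+3+2+1]=12
[q^12] f(1)=1,f(2)=2,f(3)=3,f(4)=4,f(6)=6,f(12)=12 ⇒ 28
n=15: 15·1 5·3 3·5 1·15  f→[15+5+3+1]=24
n=16: 16·1 8·2 4·4 2·8 1·16  f→[16+8+4+2+1]=31

12, 28, 24, 31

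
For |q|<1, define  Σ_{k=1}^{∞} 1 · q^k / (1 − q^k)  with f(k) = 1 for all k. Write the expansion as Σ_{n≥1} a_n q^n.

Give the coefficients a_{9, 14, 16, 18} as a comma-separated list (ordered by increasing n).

3, 4, 5, 6

[q^9] f(1)=1,f(3)=1,f(9)=1 ⇒ 3
[q^14] f(14)=1,f(7)=1,f(2)=1,f(1)=1 ⇒ 4
[q^16] f(16)=1,f(8)=1,f(4)=1,f(2)=1,f(1)=1 ⇒ 5
d|18:{1,2,3,6,9,18}  Σf=1+1+1+1+1+1=6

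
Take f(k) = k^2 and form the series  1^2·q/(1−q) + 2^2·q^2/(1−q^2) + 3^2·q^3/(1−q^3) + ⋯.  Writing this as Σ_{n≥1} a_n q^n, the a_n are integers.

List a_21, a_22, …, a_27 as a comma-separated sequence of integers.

500, 610, 530, 850, 651, 850, 820

n=21: 21·1 7·3 3·7 1·21  f→[441+49+9+1]=500
q^22  k|22↦f(k): 22:484 11:121 2:4 1:1  a_22=610
q^23  k|23↦f(k): 1:1 23:529  a_23=530
n=24: 1·24 2·12 3·8 4·6 6·4 8·3 12·2 24·1  f→[1+4+9+16+36+64+144+576]=850
n=25: 1·25 5·5 25·1  f→[1+25+625]=651
n=26: 26·1 13·2 2·13 1·26  f→[676+169+4+1]=850
d|27:{27,9,3,1}  Σf=729+81+9+1=820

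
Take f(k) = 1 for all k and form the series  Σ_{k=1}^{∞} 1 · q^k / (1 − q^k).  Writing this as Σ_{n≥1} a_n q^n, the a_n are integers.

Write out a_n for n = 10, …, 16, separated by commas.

4, 2, 6, 2, 4, 4, 5

n=10: 1·10 2·5 5·2 10·1  f→[1+1+1+1]=4
n=11: 11·1 1·11  f→[1+1]=2
q^12  k|12↦f(k): 1:1 2:1 3:1 4:1 6:1 12:1  a_12=6
[q^13] f(1)=1,f(13)=1 ⇒ 2
q^14  k|14↦f(k): 1:1 2:1 7:1 14:1  a_14=4
q^15  k|15↦f(k): 1:1 3:1 5:1 15:1  a_15=4
d|16:{16,8,4,2,1}  Σf=1+1+1+1+1=5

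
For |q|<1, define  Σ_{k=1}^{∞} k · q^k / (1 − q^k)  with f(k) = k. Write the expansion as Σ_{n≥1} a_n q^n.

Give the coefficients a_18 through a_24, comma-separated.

n=18: 18·1 9·2 6·3 3·6 2·9 1·18  f→[18+9+6+3+2+1]=39
d|19:{1,19}  Σf=1+19=20
d|20:{20,10,5,4,2,1}  Σf=20+10+5+4+2+1=42
n=21: 1·21 3·7 7·3 21·1  f→[1+3+7+21]=32
q^22  k|22↦f(k): 1:1 2:2 11:11 22:22  a_22=36
d|23:{23,1}  Σf=23+1=24
q^24  k|24↦f(k): 24:24 12:12 8:8 6:6 4:4 3:3 2:2 1:1  a_24=60

39, 20, 42, 32, 36, 24, 60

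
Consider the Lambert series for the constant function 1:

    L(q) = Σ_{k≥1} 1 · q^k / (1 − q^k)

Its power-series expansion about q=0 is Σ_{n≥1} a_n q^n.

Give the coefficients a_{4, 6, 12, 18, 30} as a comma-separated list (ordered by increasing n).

q^4  k|4↦f(k): 4:1 2:1 1:1  a_4=3
[q^6] f(1)=1,f(2)=1,f(3)=1,f(6)=1 ⇒ 4
[q^12] f(12)=1,f(6)=1,f(4)=1,f(3)=1,f(2)=1,f(1)=1 ⇒ 6
q^18  k|18↦f(k): 1:1 2:1 3:1 6:1 9:1 18:1  a_18=6
[q^30] f(1)=1,f(2)=1,f(3)=1,f(5)=1,f(6)=1,f(10)=1,f(15)=1,f(30)=1 ⇒ 8

3, 4, 6, 6, 8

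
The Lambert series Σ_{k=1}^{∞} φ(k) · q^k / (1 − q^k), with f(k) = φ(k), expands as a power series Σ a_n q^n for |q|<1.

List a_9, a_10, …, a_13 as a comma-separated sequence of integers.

d|9:{9,3,1}  Σφ=6+2+1=9
d|10:{1,2,5,10}  Σφ=1+1+4+4=10
d|11:{11,1}  Σφ=10+1=11
n=12: 1·12 2·6 3·4 4·3 6·2 12·1  φ→[1+1+2+2+2+4]=12
[q^13] φ(13)=12,φ(1)=1 ⇒ 13

9, 10, 11, 12, 13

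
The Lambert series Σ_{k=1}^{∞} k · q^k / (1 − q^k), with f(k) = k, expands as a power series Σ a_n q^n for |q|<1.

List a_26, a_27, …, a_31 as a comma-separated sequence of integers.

q^26  k|26↦f(k): 1:1 2:2 13:13 26:26  a_26=42
[q^27] f(1)=1,f(3)=3,f(9)=9,f(27)=27 ⇒ 40
q^28  k|28↦f(k): 1:1 2:2 4:4 7:7 14:14 28:28  a_28=56
n=29: 29·1 1·29  f→[29+1]=30
[q^30] f(1)=1,f(2)=2,f(3)=3,f(5)=5,f(6)=6,f(10)=10,f(15)=15,f(30)=30 ⇒ 72
n=31: 1·31 31·1  f→[1+31]=32

42, 40, 56, 30, 72, 32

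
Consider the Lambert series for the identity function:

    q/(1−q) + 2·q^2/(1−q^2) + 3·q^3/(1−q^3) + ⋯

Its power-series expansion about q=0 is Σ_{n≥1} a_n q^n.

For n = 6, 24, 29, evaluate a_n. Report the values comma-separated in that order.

12, 60, 30

q^6  k|6↦f(k): 1:1 2:2 3:3 6:6  a_6=12
n=24: 1·24 2·12 3·8 4·6 6·4 8·3 12·2 24·1  f→[1+2+3+4+6+8+12+24]=60
[q^29] f(1)=1,f(29)=29 ⇒ 30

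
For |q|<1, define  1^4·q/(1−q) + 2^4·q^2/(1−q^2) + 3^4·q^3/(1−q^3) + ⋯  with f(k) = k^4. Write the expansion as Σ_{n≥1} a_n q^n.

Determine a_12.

a_12 = 22386

n=12: 1·12 2·6 3·4 4·3 6·2 12·1  f→[1+16+81+256+1296+20736]=22386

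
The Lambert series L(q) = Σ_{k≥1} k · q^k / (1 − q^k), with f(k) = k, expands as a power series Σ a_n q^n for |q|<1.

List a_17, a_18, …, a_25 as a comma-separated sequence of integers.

n=17: 17·1 1·17  f→[17+1]=18
[q^18] f(18)=18,f(9)=9,f(6)=6,f(3)=3,f(2)=2,f(1)=1 ⇒ 39
q^19  k|19↦f(k): 19:19 1:1  a_19=20
q^20  k|20↦f(k): 20:20 10:10 5:5 4:4 2:2 1:1  a_20=42
n=21: 21·1 7·3 3·7 1·21  f→[21+7+3+1]=32
[q^22] f(1)=1,f(2)=2,f(11)=11,f(22)=22 ⇒ 36
[q^23] f(23)=23,f(1)=1 ⇒ 24
n=24: 24·1 12·2 8·3 6·4 4·6 3·8 2·12 1·24  f→[24+12+8+6+4+3+2+1]=60
d|25:{25,5,1}  Σf=25+5+1=31

18, 39, 20, 42, 32, 36, 24, 60, 31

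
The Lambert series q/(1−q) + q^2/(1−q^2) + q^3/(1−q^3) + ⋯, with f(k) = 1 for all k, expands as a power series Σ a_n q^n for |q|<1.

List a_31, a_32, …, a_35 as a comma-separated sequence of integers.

2, 6, 4, 4, 4

d|31:{1,31}  Σf=1+1=2
d|32:{1,2,4,8,16,32}  Σf=1+1+1+1+1+1=6
d|33:{1,3,11,33}  Σf=1+1+1+1=4
n=34: 34·1 17·2 2·17 1·34  f→[1+1+1+1]=4
n=35: 1·35 5·7 7·5 35·1  f→[1+1+1+1]=4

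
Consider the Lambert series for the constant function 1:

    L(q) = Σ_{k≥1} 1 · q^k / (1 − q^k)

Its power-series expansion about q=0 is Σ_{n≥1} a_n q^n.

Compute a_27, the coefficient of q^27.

d|27:{27,9,3,1}  Σf=1+1+1+1=4

a_27 = 4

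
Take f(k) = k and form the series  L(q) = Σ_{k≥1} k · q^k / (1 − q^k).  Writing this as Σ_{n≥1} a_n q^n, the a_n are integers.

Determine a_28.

n=28: 28·1 14·2 7·4 4·7 2·14 1·28  f→[28+14+7+4+2+1]=56

a_28 = 56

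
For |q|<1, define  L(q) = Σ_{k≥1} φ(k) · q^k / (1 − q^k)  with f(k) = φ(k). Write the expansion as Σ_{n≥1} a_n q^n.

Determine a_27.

[q^27] φ(1)=1,φ(3)=2,φ(9)=6,φ(27)=18 ⇒ 27

a_27 = 27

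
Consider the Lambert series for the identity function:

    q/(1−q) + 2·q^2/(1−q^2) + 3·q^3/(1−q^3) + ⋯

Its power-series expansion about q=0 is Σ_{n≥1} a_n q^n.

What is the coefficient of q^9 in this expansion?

a_9 = 13

d|9:{1,3,9}  Σf=1+3+9=13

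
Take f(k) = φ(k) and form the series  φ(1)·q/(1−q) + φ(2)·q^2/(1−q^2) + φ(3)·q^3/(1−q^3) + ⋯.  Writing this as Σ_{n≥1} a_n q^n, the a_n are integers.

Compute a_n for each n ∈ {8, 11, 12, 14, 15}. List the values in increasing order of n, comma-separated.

q^8  k|8↦φ(k): 8:4 4:2 2:1 1:1  a_8=8
[q^11] φ(11)=10,φ(1)=1 ⇒ 11
d|12:{1,2,3,4,6,12}  Σφ=1+1+2+2+2+4=12
q^14  k|14↦φ(k): 1:1 2:1 7:6 14:6  a_14=14
[q^15] φ(15)=8,φ(5)=4,φ(3)=2,φ(1)=1 ⇒ 15

8, 11, 12, 14, 15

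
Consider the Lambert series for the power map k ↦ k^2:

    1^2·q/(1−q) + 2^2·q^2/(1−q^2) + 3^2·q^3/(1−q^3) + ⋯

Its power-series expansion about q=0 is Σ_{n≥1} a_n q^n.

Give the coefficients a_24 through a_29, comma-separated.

[q^24] f(1)=1,f(2)=4,f(3)=9,f(4)=16,f(6)=36,f(8)=64,f(12)=144,f(24)=576 ⇒ 850
n=25: 25·1 5·5 1·25  f→[625+25+1]=651
[q^26] f(26)=676,f(13)=169,f(2)=4,f(1)=1 ⇒ 850
q^27  k|27↦f(k): 27:729 9:81 3:9 1:1  a_27=820
[q^28] f(28)=784,f(14)=196,f(7)=49,f(4)=16,f(2)=4,f(1)=1 ⇒ 1050
n=29: 29·1 1·29  f→[841+1]=842

850, 651, 850, 820, 1050, 842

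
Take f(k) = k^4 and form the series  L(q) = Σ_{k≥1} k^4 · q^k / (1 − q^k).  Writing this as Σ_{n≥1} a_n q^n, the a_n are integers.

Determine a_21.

n=21: 1·21 3·7 7·3 21·1  f→[1+81+2401+194481]=196964

a_21 = 196964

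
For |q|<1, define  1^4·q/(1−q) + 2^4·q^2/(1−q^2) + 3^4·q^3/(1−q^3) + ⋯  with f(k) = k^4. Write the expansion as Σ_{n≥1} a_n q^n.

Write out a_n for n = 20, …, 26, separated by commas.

170898, 196964, 248914, 279842, 358258, 391251, 485554

[q^20] f(1)=1,f(2)=16,f(4)=256,f(5)=625,f(10)=10000,f(20)=160000 ⇒ 170898
q^21  k|21↦f(k): 1:1 3:81 7:2401 21:194481  a_21=196964
q^22  k|22↦f(k): 22:234256 11:14641 2:16 1:1  a_22=248914
[q^23] f(1)=1,f(23)=279841 ⇒ 279842
d|24:{1,2,3,4,6,8,12,24}  Σf=1+16+81+256+1296+4096+20736+331776=358258
[q^25] f(25)=390625,f(5)=625,f(1)=1 ⇒ 391251
d|26:{1,2,13,26}  Σf=1+16+28561+456976=485554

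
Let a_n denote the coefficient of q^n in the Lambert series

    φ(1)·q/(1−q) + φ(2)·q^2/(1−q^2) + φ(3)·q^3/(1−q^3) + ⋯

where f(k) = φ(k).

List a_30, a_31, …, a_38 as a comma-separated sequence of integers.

[q^30] φ(1)=1,φ(2)=1,φ(3)=2,φ(5)=4,φ(6)=2,φ(10)=4,φ(15)=8,φ(30)=8 ⇒ 30
n=31: 1·31 31·1  φ→[1+30]=31
q^32  k|32↦φ(k): 32:16 16:8 8:4 4:2 2:1 1:1  a_32=32
n=33: 33·1 11·3 3·11 1·33  φ→[20+10+2+1]=33
q^34  k|34↦φ(k): 1:1 2:1 17:16 34:16  a_34=34
d|35:{35,7,5,1}  Σφ=24+6+4+1=35
[q^36] φ(36)=12,φ(18)=6,φ(12)=4,φ(9)=6,φ(6)=2,φ(4)=2,φ(3)=2,φ(2)=1,φ(1)=1 ⇒ 36
n=37: 1·37 37·1  φ→[1+36]=37
d|38:{1,2,19,38}  Σφ=1+1+18+18=38

30, 31, 32, 33, 34, 35, 36, 37, 38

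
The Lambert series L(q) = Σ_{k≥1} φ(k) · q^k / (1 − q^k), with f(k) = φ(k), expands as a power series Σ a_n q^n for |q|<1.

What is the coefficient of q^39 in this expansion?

q^39  k|39↦φ(k): 39:24 13:12 3:2 1:1  a_39=39

a_39 = 39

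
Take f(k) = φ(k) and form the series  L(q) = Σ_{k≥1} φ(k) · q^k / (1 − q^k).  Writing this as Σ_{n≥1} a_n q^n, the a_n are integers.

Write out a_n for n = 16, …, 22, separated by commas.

[q^16] φ(1)=1,φ(2)=1,φ(4)=2,φ(8)=4,φ(16)=8 ⇒ 16
n=17: 17·1 1·17  φ→[16+1]=17
[q^18] φ(1)=1,φ(2)=1,φ(3)=2,φ(6)=2,φ(9)=6,φ(18)=6 ⇒ 18
[q^19] φ(19)=18,φ(1)=1 ⇒ 19
[q^20] φ(20)=8,φ(10)=4,φ(5)=4,φ(4)=2,φ(2)=1,φ(1)=1 ⇒ 20
q^21  k|21↦φ(k): 1:1 3:2 7:6 21:12  a_21=21
q^22  k|22↦φ(k): 1:1 2:1 11:10 22:10  a_22=22

16, 17, 18, 19, 20, 21, 22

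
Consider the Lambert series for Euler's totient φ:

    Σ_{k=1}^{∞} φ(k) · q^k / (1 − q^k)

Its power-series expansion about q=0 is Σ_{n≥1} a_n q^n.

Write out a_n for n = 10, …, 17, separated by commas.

q^10  k|10↦φ(k): 10:4 5:4 2:1 1:1  a_10=10
d|11:{11,1}  Σφ=10+1=11
q^12  k|12↦φ(k): 1:1 2:1 3:2 4:2 6:2 12:4  a_12=12
q^13  k|13↦φ(k): 1:1 13:12  a_13=13
d|14:{14,7,2,1}  Σφ=6+6+1+1=14
q^15  k|15↦φ(k): 1:1 3:2 5:4 15:8  a_15=15
[q^16] φ(1)=1,φ(2)=1,φ(4)=2,φ(8)=4,φ(16)=8 ⇒ 16
q^17  k|17↦φ(k): 1:1 17:16  a_17=17

10, 11, 12, 13, 14, 15, 16, 17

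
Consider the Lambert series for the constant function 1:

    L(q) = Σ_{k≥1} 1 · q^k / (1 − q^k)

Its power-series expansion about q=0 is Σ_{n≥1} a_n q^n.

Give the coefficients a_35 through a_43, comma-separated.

4, 9, 2, 4, 4, 8, 2, 8, 2

[q^35] f(35)=1,f(7)=1,f(5)=1,f(1)=1 ⇒ 4
[q^36] f(36)=1,f(18)=1,f(12)=1,f(9)=1,f(6)=1,f(4)=1,f(3)=1,f(2)=1,f(1)=1 ⇒ 9
d|37:{1,37}  Σf=1+1=2
d|38:{1,2,19,38}  Σf=1+1+1+1=4
d|39:{39,13,3,1}  Σf=1+1+1+1=4
n=40: 40·1 20·2 10·4 8·5 5·8 4·10 2·20 1·40  f→[1+1+1+1+1+1+1+1]=8
d|41:{41,1}  Σf=1+1=2
d|42:{1,2,3,6,7,14,21,42}  Σf=1+1+1+1+1+1+1+1=8
d|43:{43,1}  Σf=1+1=2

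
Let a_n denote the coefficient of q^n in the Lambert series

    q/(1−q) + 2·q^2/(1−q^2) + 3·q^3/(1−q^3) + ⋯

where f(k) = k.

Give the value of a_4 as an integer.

n=4: 4·1 2·2 1·4  f→[4+2+1]=7

a_4 = 7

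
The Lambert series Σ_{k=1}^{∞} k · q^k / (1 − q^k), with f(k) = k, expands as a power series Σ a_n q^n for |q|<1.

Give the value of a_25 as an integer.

a_25 = 31

d|25:{25,5,1}  Σf=25+5+1=31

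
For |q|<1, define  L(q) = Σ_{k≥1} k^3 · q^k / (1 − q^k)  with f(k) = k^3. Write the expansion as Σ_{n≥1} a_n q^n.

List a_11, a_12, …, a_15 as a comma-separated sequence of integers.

[q^11] f(11)=1331,f(1)=1 ⇒ 1332
q^12  k|12↦f(k): 12:1728 6:216 4:64 3:27 2:8 1:1  a_12=2044
n=13: 1·13 13·1  f→[1+2197]=2198
d|14:{14,7,2,1}  Σf=2744+343+8+1=3096
d|15:{1,3,5,15}  Σf=1+27+125+3375=3528

1332, 2044, 2198, 3096, 3528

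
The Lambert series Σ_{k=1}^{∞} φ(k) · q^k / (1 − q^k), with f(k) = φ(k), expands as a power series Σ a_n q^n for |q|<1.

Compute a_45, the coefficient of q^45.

[q^45] φ(1)=1,φ(3)=2,φ(5)=4,φ(9)=6,φ(15)=8,φ(45)=24 ⇒ 45

a_45 = 45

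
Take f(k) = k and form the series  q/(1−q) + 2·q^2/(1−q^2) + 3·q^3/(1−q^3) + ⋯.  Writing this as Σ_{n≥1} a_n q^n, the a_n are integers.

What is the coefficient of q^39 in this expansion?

a_39 = 56

n=39: 39·1 13·3 3·13 1·39  f→[39+13+3+1]=56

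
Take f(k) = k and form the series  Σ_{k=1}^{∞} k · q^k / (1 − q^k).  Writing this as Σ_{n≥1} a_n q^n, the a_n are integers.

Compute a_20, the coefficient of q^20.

a_20 = 42

q^20  k|20↦f(k): 20:20 10:10 5:5 4:4 2:2 1:1  a_20=42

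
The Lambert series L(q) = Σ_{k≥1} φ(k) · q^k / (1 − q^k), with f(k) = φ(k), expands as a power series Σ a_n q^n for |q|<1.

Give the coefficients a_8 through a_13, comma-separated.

[q^8] φ(1)=1,φ(2)=1,φ(4)=2,φ(8)=4 ⇒ 8
[q^9] φ(1)=1,φ(3)=2,φ(9)=6 ⇒ 9
[q^10] φ(10)=4,φ(5)=4,φ(2)=1,φ(1)=1 ⇒ 10
q^11  k|11↦φ(k): 1:1 11:10  a_11=11
n=12: 1·12 2·6 3·4 4·3 6·2 12·1  φ→[1+1+2+2+2+4]=12
q^13  k|13↦φ(k): 1:1 13:12  a_13=13

8, 9, 10, 11, 12, 13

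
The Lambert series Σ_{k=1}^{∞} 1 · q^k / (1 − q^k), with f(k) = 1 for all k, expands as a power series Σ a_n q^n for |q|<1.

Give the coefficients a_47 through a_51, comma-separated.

2, 10, 3, 6, 4

q^47  k|47↦f(k): 47:1 1:1  a_47=2
n=48: 1·48 2·24 3·16 4·12 6·8 8·6 12·4 16·3 24·2 48·1  f→[1+1+1+1+1+1+1+1+1+1]=10
n=49: 1·49 7·7 49·1  f→[1+1+1]=3
n=50: 1·50 2·25 5·10 10·5 25·2 50·1  f→[1+1+1+1+1+1]=6
[q^51] f(1)=1,f(3)=1,f(17)=1,f(51)=1 ⇒ 4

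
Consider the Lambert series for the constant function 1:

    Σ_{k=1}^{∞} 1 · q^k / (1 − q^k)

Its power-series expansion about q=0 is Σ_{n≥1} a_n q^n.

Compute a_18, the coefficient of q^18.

a_18 = 6

n=18: 1·18 2·9 3·6 6·3 9·2 18·1  f→[1+1+1+1+1+1]=6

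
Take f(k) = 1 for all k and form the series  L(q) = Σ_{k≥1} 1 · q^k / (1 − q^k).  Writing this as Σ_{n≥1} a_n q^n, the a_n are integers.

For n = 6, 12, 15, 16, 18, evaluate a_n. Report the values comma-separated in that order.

4, 6, 4, 5, 6

d|6:{1,2,3,6}  Σf=1+1+1+1=4
[q^12] f(1)=1,f(2)=1,f(3)=1,f(4)=1,f(6)=1,f(12)=1 ⇒ 6
q^15  k|15↦f(k): 1:1 3:1 5:1 15:1  a_15=4
n=16: 1·16 2·8 4·4 8·2 16·1  f→[1+1+1+1+1]=5
n=18: 1·18 2·9 3·6 6·3 9·2 18·1  f→[1+1+1+1+1+1]=6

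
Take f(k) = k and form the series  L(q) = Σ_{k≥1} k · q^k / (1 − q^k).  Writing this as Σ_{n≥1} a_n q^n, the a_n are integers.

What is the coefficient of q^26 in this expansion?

d|26:{26,13,2,1}  Σf=26+13+2+1=42

a_26 = 42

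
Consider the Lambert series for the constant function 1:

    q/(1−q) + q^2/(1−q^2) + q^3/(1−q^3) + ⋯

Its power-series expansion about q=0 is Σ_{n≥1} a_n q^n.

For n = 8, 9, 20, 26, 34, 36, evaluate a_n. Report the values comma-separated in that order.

4, 3, 6, 4, 4, 9

[q^8] f(1)=1,f(2)=1,f(4)=1,f(8)=1 ⇒ 4
[q^9] f(1)=1,f(3)=1,f(9)=1 ⇒ 3
n=20: 1·20 2·10 4·5 5·4 10·2 20·1  f→[1+1+1+1+1+1]=6
q^26  k|26↦f(k): 1:1 2:1 13:1 26:1  a_26=4
[q^34] f(34)=1,f(17)=1,f(2)=1,f(1)=1 ⇒ 4
n=36: 36·1 18·2 12·3 9·4 6·6 4·9 3·12 2·18 1·36  f→[1+1+1+1+1+1+1+1+1]=9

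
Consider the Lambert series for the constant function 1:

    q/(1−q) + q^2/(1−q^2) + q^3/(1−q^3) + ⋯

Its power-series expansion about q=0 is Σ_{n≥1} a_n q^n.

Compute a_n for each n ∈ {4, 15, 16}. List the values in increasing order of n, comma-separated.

3, 4, 5

[q^4] f(1)=1,f(2)=1,f(4)=1 ⇒ 3
n=15: 15·1 5·3 3·5 1·15  f→[1+1+1+1]=4
q^16  k|16↦f(k): 1:1 2:1 4:1 8:1 16:1  a_16=5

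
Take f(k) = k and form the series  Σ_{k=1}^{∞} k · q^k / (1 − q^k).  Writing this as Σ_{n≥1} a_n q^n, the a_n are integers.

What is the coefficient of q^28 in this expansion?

a_28 = 56

q^28  k|28↦f(k): 28:28 14:14 7:7 4:4 2:2 1:1  a_28=56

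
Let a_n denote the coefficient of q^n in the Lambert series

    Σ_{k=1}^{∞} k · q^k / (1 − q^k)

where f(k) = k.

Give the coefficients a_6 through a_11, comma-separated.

n=6: 1·6 2·3 3·2 6·1  f→[1+2+3+6]=12
d|7:{7,1}  Σf=7+1=8
[q^8] f(1)=1,f(2)=2,f(4)=4,f(8)=8 ⇒ 15
n=9: 9·1 3·3 1·9  f→[9+3+1]=13
[q^10] f(10)=10,f(5)=5,f(2)=2,f(1)=1 ⇒ 18
[q^11] f(11)=11,f(1)=1 ⇒ 12

12, 8, 15, 13, 18, 12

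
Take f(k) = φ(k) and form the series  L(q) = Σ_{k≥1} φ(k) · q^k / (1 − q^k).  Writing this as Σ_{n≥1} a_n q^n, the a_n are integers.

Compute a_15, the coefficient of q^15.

[q^15] φ(1)=1,φ(3)=2,φ(5)=4,φ(15)=8 ⇒ 15

a_15 = 15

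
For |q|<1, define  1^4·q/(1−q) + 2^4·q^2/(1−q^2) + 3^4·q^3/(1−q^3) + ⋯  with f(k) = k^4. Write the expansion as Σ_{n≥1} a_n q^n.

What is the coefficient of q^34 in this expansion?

a_34 = 1419874

n=34: 34·1 17·2 2·17 1·34  f→[1336336+83521+16+1]=1419874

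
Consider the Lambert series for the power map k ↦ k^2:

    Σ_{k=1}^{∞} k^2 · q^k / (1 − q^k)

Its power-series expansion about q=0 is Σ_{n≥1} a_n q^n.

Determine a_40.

d|40:{40,20,10,8,5,4,2,1}  Σf=1600+400+100+64+25+16+4+1=2210

a_40 = 2210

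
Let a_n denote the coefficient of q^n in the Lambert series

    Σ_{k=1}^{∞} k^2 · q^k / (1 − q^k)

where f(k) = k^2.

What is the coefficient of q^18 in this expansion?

a_18 = 455

[q^18] f(1)=1,f(2)=4,f(3)=9,f(6)=36,f(9)=81,f(18)=324 ⇒ 455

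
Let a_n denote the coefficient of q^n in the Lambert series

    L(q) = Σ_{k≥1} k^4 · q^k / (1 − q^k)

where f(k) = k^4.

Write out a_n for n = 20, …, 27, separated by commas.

[q^20] f(20)=160000,f(10)=10000,f(5)=625,f(4)=256,f(2)=16,f(1)=1 ⇒ 170898
n=21: 1·21 3·7 7·3 21·1  f→[1+81+2401+194481]=196964
n=22: 1·22 2·11 11·2 22·1  f→[1+16+14641+234256]=248914
d|23:{23,1}  Σf=279841+1=279842
[q^24] f(1)=1,f(2)=16,f(3)=81,f(4)=256,f(6)=1296,f(8)=4096,f(12)=20736,f(24)=331776 ⇒ 358258
d|25:{25,5,1}  Σf=390625+625+1=391251
d|26:{1,2,13,26}  Σf=1+16+28561+456976=485554
d|27:{1,3,9,27}  Σf=1+81+6561+531441=538084

170898, 196964, 248914, 279842, 358258, 391251, 485554, 538084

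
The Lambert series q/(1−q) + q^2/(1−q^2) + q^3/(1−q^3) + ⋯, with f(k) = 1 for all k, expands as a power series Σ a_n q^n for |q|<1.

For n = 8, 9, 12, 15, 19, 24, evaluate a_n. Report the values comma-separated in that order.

n=8: 8·1 4·2 2·4 1·8  f→[1+1+1+1]=4
d|9:{1,3,9}  Σf=1+1+1=3
d|12:{1,2,3,4,6,12}  Σf=1+1+1+1+1+1=6
q^15  k|15↦f(k): 15:1 5:1 3:1 1:1  a_15=4
n=19: 19·1 1·19  f→[1+1]=2
q^24  k|24↦f(k): 24:1 12:1 8:1 6:1 4:1 3:1 2:1 1:1  a_24=8

4, 3, 6, 4, 2, 8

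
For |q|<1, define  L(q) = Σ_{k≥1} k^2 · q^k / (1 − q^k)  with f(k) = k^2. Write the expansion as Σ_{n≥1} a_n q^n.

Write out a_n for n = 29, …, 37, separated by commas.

d|29:{1,29}  Σf=1+841=842
n=30: 1·30 2·15 3·10 5·6 6·5 10·3 15·2 30·1  f→[1+4+9+25+36+100+225+900]=1300
q^31  k|31↦f(k): 1:1 31:961  a_31=962
[q^32] f(32)=1024,f(16)=256,f(8)=64,f(4)=16,f(2)=4,f(1)=1 ⇒ 1365
q^33  k|33↦f(k): 1:1 3:9 11:121 33:1089  a_33=1220
n=34: 1·34 2·17 17·2 34·1  f→[1+4+289+1156]=1450
d|35:{1,5,7,35}  Σf=1+25+49+1225=1300
[q^36] f(1)=1,f(2)=4,f(3)=9,f(4)=16,f(6)=36,f(9)=81,f(12)=144,f(18)=324,f(36)=1296 ⇒ 1911
q^37  k|37↦f(k): 1:1 37:1369  a_37=1370

842, 1300, 962, 1365, 1220, 1450, 1300, 1911, 1370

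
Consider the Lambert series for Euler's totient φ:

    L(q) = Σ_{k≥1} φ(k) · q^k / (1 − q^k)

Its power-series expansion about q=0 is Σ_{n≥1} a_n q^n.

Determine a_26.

n=26: 1·26 2·13 13·2 26·1  φ→[1+1+12+12]=26

a_26 = 26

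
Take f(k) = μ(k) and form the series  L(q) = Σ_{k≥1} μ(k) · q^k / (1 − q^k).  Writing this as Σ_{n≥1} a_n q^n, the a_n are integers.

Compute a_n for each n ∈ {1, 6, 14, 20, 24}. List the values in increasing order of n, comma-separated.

1, 0, 0, 0, 0

[q^1] μ(1)=1 ⇒ 1
d|6:{6,3,2,1}  Σμ=1+(-1)+(-1)+1=0
n=14: 1·14 2·7 7·2 14·1  μ→[1+(-1)+(-1)+1]=0
d|20:{20,10,5,4,2,1}  Σμ=0+1+(-1)+0+(-1)+1=0
n=24: 24·1 12·2 8·3 6·4 4·6 3·8 2·12 1·24  μ→[0+0+0+1+0+(-1)+(-1)+1]=0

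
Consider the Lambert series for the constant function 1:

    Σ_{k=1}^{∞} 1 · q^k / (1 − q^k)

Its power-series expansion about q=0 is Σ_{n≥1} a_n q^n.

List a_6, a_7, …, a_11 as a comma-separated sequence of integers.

d|6:{6,3,2,1}  Σf=1+1+1+1=4
n=7: 1·7 7·1  f→[1+1]=2
[q^8] f(8)=1,f(4)=1,f(2)=1,f(1)=1 ⇒ 4
[q^9] f(1)=1,f(3)=1,f(9)=1 ⇒ 3
n=10: 1·10 2·5 5·2 10·1  f→[1+1+1+1]=4
d|11:{1,11}  Σf=1+1=2

4, 2, 4, 3, 4, 2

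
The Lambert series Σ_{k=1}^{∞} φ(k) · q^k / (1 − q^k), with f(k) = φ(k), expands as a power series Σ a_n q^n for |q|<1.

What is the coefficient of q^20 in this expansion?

d|20:{1,2,4,5,10,20}  Σφ=1+1+2+4+4+8=20

a_20 = 20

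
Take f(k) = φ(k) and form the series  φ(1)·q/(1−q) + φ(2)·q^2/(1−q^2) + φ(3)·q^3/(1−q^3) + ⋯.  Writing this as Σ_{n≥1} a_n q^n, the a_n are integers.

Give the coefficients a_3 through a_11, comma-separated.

[q^3] φ(1)=1,φ(3)=2 ⇒ 3
d|4:{1,2,4}  Σφ=1+1+2=4
d|5:{5,1}  Σφ=4+1=5
[q^6] φ(1)=1,φ(2)=1,φ(3)=2,φ(6)=2 ⇒ 6
d|7:{1,7}  Σφ=1+6=7
d|8:{8,4,2,1}  Σφ=4+2+1+1=8
n=9: 9·1 3·3 1·9  φ→[6+2+1]=9
q^10  k|10↦φ(k): 1:1 2:1 5:4 10:4  a_10=10
q^11  k|11↦φ(k): 1:1 11:10  a_11=11

3, 4, 5, 6, 7, 8, 9, 10, 11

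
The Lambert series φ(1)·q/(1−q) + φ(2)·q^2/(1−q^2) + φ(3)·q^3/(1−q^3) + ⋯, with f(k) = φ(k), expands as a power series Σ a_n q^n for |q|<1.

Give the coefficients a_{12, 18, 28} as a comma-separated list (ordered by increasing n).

[q^12] φ(12)=4,φ(6)=2,φ(4)=2,φ(3)=2,φ(2)=1,φ(1)=1 ⇒ 12
q^18  k|18↦φ(k): 1:1 2:1 3:2 6:2 9:6 18:6  a_18=18
n=28: 1·28 2·14 4·7 7·4 14·2 28·1  φ→[1+1+2+6+6+12]=28

12, 18, 28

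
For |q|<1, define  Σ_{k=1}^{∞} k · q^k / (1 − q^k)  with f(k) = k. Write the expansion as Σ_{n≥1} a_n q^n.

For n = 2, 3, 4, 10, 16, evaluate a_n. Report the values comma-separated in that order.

3, 4, 7, 18, 31

n=2: 1·2 2·1  f→[1+2]=3
d|3:{3,1}  Σf=3+1=4
[q^4] f(4)=4,f(2)=2,f(1)=1 ⇒ 7
n=10: 1·10 2·5 5·2 10·1  f→[1+2+5+10]=18
d|16:{16,8,4,2,1}  Σf=16+8+4+2+1=31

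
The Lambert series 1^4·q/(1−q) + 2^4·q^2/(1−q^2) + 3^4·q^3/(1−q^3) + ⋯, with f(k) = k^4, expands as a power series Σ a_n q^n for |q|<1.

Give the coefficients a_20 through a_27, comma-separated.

n=20: 1·20 2·10 4·5 5·4 10·2 20·1  f→[1+16+256+625+10000+160000]=170898
q^21  k|21↦f(k): 1:1 3:81 7:2401 21:194481  a_21=196964
[q^22] f(22)=234256,f(11)=14641,f(2)=16,f(1)=1 ⇒ 248914
n=23: 23·1 1·23  f→[279841+1]=279842
q^24  k|24↦f(k): 1:1 2:16 3:81 4:256 6:1296 8:4096 12:20736 24:331776  a_24=358258
n=25: 1·25 5·5 25·1  f→[1+625+390625]=391251
[q^26] f(26)=456976,f(13)=28561,f(2)=16,f(1)=1 ⇒ 485554
n=27: 1·27 3·9 9·3 27·1  f→[1+81+6561+531441]=538084

170898, 196964, 248914, 279842, 358258, 391251, 485554, 538084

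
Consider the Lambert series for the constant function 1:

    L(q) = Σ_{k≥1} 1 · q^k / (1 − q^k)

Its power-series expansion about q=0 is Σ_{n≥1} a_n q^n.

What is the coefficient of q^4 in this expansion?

a_4 = 3

[q^4] f(1)=1,f(2)=1,f(4)=1 ⇒ 3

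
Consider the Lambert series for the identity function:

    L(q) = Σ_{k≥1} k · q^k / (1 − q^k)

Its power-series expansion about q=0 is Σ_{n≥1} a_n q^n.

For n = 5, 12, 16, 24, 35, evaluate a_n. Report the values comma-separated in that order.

6, 28, 31, 60, 48

[q^5] f(1)=1,f(5)=5 ⇒ 6
d|12:{1,2,3,4,6,12}  Σf=1+2+3+4+6+12=28
[q^16] f(1)=1,f(2)=2,f(4)=4,f(8)=8,f(16)=16 ⇒ 31
d|24:{24,12,8,6,4,3,2,1}  Σf=24+12+8+6+4+3+2+1=60
d|35:{35,7,5,1}  Σf=35+7+5+1=48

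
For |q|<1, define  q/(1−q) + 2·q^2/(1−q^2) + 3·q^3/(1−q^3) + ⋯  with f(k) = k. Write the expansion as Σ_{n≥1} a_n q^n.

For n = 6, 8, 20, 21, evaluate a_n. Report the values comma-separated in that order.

n=6: 1·6 2·3 3·2 6·1  f→[1+2+3+6]=12
q^8  k|8↦f(k): 1:1 2:2 4:4 8:8  a_8=15
q^20  k|20↦f(k): 1:1 2:2 4:4 5:5 10:10 20:20  a_20=42
[q^21] f(1)=1,f(3)=3,f(7)=7,f(21)=21 ⇒ 32

12, 15, 42, 32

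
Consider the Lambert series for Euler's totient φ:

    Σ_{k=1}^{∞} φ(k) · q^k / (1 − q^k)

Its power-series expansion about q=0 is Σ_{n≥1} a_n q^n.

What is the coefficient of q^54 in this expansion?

d|54:{1,2,3,6,9,18,27,54}  Σφ=1+1+2+2+6+6+18+18=54

a_54 = 54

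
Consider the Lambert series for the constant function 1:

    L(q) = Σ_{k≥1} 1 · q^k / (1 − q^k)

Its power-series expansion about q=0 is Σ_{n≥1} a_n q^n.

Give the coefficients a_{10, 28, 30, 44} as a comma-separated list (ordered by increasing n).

4, 6, 8, 6

d|10:{10,5,2,1}  Σf=1+1+1+1=4
q^28  k|28↦f(k): 28:1 14:1 7:1 4:1 2:1 1:1  a_28=6
[q^30] f(1)=1,f(2)=1,f(3)=1,f(5)=1,f(6)=1,f(10)=1,f(15)=1,f(30)=1 ⇒ 8
d|44:{1,2,4,11,22,44}  Σf=1+1+1+1+1+1=6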